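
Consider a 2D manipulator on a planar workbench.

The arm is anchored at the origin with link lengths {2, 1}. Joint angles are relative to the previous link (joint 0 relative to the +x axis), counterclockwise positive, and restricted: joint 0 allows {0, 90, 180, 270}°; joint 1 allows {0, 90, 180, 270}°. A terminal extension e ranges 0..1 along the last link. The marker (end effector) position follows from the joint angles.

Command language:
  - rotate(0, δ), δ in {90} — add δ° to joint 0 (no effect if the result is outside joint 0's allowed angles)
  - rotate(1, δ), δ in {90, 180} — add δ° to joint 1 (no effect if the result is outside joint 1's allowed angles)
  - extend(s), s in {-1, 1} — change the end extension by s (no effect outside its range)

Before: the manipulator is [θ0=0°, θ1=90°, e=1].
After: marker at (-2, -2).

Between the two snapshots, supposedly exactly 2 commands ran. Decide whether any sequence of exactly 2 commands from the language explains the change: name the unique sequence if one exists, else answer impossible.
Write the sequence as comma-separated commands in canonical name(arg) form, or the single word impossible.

rotate(0, 90), rotate(0, 90)

begin: [θ0=0°, θ1=90°, e=1]
step 1 (rotate(0, 90)): [θ0=90°, θ1=90°, e=1]
step 2 (rotate(0, 90)): [θ0=180°, θ1=90°, e=1]
no other 2-command option fits: unique.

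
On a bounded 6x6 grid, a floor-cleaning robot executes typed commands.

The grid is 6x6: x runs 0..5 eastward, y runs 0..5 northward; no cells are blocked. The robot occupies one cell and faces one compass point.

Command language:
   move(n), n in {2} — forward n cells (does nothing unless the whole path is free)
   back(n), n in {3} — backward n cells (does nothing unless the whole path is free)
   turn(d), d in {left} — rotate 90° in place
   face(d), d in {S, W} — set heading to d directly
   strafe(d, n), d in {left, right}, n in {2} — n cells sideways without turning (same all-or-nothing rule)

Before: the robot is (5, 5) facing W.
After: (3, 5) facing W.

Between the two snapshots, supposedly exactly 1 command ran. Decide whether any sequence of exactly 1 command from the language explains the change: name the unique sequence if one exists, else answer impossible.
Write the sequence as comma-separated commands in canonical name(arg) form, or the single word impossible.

key: still facing W — the one step turns nothing
t0: (5, 5) facing W
1. move(2) → (3, 5) facing W
no other 1-command option fits: unique.

move(2)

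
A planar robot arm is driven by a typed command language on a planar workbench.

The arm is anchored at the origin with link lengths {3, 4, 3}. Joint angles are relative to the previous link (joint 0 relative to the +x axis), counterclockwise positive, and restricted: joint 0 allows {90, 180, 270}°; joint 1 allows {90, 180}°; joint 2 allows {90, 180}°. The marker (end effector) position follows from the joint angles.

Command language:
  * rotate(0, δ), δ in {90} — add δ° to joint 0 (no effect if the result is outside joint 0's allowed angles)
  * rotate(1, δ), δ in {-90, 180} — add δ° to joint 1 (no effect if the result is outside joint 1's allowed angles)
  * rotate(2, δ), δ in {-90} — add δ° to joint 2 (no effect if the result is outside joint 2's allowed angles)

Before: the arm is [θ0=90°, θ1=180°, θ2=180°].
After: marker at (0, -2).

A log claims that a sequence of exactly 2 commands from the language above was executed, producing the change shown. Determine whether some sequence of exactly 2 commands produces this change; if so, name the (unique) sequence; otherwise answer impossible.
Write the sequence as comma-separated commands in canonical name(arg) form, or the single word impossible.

from: [θ0=90°, θ1=180°, θ2=180°]
t=1 rotate(0, 90) ⇒ [θ0=180°, θ1=180°, θ2=180°]
t=2 rotate(0, 90) ⇒ [θ0=270°, θ1=180°, θ2=180°]
no other 2-command option fits: unique.

rotate(0, 90), rotate(0, 90)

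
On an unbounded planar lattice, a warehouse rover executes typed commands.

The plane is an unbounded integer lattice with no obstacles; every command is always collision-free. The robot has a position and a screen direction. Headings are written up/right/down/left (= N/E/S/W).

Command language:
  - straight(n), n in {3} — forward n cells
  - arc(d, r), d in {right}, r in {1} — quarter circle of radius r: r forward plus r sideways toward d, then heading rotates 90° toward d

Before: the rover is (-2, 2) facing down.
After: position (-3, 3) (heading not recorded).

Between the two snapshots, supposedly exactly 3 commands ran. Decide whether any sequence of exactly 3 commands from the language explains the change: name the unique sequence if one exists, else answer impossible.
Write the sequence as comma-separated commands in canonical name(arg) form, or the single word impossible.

from: (-2, 2) facing down
t=1 arc(right, 1) ⇒ (-3, 1) facing left
t=2 arc(right, 1) ⇒ (-4, 2) facing up
t=3 arc(right, 1) ⇒ (-3, 3) facing right
all 8 alternatives checked — unique.

arc(right, 1), arc(right, 1), arc(right, 1)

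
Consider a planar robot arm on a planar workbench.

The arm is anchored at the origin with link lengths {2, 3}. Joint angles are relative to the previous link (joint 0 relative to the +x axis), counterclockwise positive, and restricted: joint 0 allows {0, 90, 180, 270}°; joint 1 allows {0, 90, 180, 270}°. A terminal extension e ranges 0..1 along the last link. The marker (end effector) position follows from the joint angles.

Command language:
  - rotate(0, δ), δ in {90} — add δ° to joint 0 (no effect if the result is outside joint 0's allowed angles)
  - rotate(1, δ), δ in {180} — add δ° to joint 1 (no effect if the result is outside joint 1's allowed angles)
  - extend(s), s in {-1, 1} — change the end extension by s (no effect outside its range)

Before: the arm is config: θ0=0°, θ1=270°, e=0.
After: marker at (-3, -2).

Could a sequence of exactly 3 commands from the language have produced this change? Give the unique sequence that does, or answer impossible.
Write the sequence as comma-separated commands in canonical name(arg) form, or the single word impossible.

start: config: θ0=0°, θ1=270°, e=0
t=1 rotate(0, 90) ⇒ config: θ0=90°, θ1=270°, e=0
t=2 rotate(0, 90) ⇒ config: θ0=180°, θ1=270°, e=0
t=3 rotate(0, 90) ⇒ config: θ0=270°, θ1=270°, e=0
uniquely the one of 64 3-step routes that fits.

rotate(0, 90), rotate(0, 90), rotate(0, 90)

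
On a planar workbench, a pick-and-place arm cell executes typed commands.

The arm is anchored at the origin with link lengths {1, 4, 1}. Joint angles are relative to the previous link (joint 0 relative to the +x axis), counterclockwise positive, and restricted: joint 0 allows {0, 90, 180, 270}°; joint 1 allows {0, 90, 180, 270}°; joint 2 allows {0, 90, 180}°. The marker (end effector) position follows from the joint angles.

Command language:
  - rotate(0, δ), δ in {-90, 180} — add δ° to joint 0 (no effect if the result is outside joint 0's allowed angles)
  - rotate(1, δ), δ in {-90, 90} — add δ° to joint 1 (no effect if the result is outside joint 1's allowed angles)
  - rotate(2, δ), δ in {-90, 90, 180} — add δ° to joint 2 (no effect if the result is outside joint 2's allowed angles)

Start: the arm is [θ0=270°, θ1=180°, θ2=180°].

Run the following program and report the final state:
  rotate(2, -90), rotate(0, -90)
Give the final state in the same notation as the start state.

[θ0=180°, θ1=180°, θ2=90°]

start: [θ0=270°, θ1=180°, θ2=180°]
t=1 rotate(2, -90) ⇒ [θ0=270°, θ1=180°, θ2=90°]
t=2 rotate(0, -90) ⇒ [θ0=180°, θ1=180°, θ2=90°]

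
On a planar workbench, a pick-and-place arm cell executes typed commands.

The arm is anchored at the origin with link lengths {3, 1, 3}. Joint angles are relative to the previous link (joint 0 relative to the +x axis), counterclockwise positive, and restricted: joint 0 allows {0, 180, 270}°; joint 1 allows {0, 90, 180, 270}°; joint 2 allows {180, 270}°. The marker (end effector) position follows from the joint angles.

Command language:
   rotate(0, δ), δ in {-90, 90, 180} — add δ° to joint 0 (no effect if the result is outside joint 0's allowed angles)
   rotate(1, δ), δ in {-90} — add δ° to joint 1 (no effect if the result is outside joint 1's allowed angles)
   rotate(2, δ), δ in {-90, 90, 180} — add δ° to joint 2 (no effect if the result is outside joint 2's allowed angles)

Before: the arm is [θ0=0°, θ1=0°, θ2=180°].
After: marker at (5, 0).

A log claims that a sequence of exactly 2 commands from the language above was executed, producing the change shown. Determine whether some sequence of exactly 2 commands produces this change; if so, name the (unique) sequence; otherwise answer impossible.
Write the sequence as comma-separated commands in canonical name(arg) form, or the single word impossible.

rotate(1, -90), rotate(1, -90)

t0: [θ0=0°, θ1=0°, θ2=180°]
[1] after rotate(1, -90): [θ0=0°, θ1=270°, θ2=180°]
[2] after rotate(1, -90): [θ0=0°, θ1=180°, θ2=180°]
all 49 alternatives checked — unique.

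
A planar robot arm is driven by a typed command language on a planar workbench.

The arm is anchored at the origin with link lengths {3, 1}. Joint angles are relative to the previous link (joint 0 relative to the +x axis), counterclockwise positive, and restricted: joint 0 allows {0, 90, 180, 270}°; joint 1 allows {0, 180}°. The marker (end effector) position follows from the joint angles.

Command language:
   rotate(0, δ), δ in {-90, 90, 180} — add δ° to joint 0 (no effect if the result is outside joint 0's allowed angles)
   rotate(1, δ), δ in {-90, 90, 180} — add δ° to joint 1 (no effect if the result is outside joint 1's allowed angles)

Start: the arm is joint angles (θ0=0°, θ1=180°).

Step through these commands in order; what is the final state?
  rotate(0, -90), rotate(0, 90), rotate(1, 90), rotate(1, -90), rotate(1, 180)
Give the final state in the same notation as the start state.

start: joint angles (θ0=0°, θ1=180°)
[1] after rotate(0, -90): joint angles (θ0=270°, θ1=180°)
[2] after rotate(0, 90): joint angles (θ0=0°, θ1=180°)
[3] after rotate(1, 90): joint angles (θ0=0°, θ1=180°)
[4] after rotate(1, -90): joint angles (θ0=0°, θ1=180°)
[5] after rotate(1, 180): joint angles (θ0=0°, θ1=0°)

joint angles (θ0=0°, θ1=0°)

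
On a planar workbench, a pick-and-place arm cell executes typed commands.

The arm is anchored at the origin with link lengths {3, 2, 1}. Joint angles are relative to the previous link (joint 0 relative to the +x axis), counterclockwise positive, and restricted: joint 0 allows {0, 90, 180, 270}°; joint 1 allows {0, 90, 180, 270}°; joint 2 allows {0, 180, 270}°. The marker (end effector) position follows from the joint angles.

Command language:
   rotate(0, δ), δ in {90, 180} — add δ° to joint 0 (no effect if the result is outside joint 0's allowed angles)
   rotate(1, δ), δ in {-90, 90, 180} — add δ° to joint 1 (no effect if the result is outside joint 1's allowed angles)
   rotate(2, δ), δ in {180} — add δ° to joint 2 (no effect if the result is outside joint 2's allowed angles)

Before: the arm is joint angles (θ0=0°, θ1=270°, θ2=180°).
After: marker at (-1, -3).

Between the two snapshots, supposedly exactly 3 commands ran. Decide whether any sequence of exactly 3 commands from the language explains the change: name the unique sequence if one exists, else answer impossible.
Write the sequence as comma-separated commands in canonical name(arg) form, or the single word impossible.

t0: joint angles (θ0=0°, θ1=270°, θ2=180°)
[1] after rotate(0, 90): joint angles (θ0=90°, θ1=270°, θ2=180°)
[2] after rotate(0, 90): joint angles (θ0=180°, θ1=270°, θ2=180°)
[3] after rotate(0, 90): joint angles (θ0=270°, θ1=270°, θ2=180°)
no other 3-command option fits: unique.

rotate(0, 90), rotate(0, 90), rotate(0, 90)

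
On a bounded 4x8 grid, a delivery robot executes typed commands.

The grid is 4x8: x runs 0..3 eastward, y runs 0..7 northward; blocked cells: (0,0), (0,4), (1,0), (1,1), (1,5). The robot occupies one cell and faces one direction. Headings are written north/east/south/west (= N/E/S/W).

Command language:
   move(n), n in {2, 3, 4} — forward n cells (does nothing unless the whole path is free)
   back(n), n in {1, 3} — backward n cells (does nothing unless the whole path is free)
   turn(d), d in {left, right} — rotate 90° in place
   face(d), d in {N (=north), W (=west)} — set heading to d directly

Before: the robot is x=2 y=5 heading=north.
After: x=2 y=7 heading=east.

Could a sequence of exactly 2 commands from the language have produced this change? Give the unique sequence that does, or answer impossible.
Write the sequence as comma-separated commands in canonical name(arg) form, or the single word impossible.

move(2), turn(right)

key: position moved to (2,7) AND the heading swung to E — translation plus rotation needed
start: x=2 y=5 heading=north
[1] after move(2): x=2 y=7 heading=north
[2] after turn(right): x=2 y=7 heading=east
no other 2-command option fits: unique.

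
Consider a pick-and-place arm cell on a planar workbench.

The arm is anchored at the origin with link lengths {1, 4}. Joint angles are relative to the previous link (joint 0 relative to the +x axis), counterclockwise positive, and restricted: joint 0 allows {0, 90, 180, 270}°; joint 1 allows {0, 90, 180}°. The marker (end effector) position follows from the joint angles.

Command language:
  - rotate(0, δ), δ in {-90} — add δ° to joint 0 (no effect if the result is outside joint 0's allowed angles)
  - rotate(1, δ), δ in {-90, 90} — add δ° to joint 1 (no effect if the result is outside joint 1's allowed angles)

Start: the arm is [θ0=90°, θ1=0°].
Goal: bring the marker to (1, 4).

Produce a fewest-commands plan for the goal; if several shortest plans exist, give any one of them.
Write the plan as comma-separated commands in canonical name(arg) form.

rotate(0, -90), rotate(1, 90)

initial: [θ0=90°, θ1=0°]
1. rotate(0, -90) → [θ0=0°, θ1=0°]
2. rotate(1, 90) → [θ0=0°, θ1=90°]
minimal: 2 command(s), checked below 2.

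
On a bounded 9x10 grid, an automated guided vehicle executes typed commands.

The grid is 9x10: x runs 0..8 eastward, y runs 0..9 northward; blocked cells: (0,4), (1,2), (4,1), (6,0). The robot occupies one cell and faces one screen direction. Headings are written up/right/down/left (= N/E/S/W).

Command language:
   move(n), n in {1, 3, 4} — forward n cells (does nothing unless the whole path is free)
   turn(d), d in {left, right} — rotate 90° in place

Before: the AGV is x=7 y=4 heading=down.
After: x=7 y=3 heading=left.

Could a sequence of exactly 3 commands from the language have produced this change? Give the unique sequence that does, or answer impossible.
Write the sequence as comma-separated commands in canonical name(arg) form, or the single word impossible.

key: order matters: swapping move(1) and turn(right) lands elsewhere
from: x=7 y=4 heading=down
t=1 move(1) ⇒ x=7 y=3 heading=down
t=2 move(4) ⇒ x=7 y=3 heading=down
t=3 turn(right) ⇒ x=7 y=3 heading=left
all 125 alternatives checked — unique.

move(1), move(4), turn(right)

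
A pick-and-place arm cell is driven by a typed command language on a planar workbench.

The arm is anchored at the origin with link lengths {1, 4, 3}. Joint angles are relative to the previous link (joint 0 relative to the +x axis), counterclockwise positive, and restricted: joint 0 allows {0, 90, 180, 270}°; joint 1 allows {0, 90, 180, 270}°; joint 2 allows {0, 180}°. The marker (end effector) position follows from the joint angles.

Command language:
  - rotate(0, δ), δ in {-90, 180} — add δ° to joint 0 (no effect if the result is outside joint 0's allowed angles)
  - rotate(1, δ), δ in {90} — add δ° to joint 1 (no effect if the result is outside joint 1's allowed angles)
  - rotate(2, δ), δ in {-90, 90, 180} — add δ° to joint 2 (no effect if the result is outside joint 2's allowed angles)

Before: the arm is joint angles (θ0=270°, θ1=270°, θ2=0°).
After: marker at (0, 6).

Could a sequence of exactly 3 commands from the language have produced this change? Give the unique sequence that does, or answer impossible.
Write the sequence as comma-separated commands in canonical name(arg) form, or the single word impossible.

rotate(1, 90), rotate(1, 90), rotate(1, 90)

initial: joint angles (θ0=270°, θ1=270°, θ2=0°)
[1] after rotate(1, 90): joint angles (θ0=270°, θ1=0°, θ2=0°)
[2] after rotate(1, 90): joint angles (θ0=270°, θ1=90°, θ2=0°)
[3] after rotate(1, 90): joint angles (θ0=270°, θ1=180°, θ2=0°)
all 216 alternatives checked — unique.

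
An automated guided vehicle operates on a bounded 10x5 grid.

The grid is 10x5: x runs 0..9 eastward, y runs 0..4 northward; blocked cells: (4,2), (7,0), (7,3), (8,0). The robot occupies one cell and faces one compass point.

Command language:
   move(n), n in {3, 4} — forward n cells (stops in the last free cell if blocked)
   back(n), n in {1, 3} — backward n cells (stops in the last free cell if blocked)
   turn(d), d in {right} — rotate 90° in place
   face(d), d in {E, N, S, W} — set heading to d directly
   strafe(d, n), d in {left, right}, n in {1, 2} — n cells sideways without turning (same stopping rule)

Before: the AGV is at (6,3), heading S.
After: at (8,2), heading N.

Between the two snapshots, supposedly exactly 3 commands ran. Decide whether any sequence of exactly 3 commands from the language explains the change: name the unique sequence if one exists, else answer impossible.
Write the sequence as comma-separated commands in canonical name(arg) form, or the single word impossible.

key: order matters: swapping face(N) and strafe(right, 2) lands elsewhere
begin: at (6,3), heading S
t=1 face(N) ⇒ at (6,3), heading N
t=2 back(1) ⇒ at (6,2), heading N
t=3 strafe(right, 2) ⇒ at (8,2), heading N
no rival 3-sequence matches.

face(N), back(1), strafe(right, 2)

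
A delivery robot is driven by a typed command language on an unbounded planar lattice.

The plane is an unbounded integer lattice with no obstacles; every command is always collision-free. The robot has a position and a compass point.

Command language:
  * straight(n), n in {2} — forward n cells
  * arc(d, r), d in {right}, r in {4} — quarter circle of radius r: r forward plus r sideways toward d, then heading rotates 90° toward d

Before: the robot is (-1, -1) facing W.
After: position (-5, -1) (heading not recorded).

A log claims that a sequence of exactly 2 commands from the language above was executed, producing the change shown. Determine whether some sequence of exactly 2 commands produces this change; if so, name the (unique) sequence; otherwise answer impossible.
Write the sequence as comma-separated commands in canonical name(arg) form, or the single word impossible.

from: (-1, -1) facing W
[1] after straight(2): (-3, -1) facing W
[2] after straight(2): (-5, -1) facing W
no other 2-command option fits: unique.

straight(2), straight(2)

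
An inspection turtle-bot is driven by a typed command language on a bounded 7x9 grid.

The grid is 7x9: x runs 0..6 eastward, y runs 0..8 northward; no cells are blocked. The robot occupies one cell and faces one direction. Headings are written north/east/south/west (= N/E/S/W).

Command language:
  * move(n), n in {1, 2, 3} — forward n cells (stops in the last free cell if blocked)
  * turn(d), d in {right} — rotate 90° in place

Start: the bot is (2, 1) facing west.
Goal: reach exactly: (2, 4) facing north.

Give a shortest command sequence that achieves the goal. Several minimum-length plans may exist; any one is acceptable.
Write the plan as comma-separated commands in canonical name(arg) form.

turn(right), move(3)

from: (2, 1) facing west
step 1 (turn(right)): (2, 1) facing north
step 2 (move(3)): (2, 4) facing north
nothing shorter than 2 reaches the goal.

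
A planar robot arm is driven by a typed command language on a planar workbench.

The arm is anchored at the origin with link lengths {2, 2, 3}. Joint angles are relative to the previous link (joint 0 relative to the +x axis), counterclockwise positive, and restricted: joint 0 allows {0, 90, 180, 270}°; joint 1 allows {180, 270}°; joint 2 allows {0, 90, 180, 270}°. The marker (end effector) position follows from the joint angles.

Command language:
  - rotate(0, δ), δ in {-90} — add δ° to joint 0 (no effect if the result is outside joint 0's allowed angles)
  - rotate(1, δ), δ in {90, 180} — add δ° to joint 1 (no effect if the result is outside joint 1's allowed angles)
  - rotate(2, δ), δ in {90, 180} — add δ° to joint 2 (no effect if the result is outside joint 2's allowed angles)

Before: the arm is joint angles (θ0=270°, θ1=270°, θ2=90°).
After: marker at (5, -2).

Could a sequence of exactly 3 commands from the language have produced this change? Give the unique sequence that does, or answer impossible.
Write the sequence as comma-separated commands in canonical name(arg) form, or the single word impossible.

from: joint angles (θ0=270°, θ1=270°, θ2=90°)
1. rotate(0, -90) → joint angles (θ0=180°, θ1=270°, θ2=90°)
2. rotate(0, -90) → joint angles (θ0=90°, θ1=270°, θ2=90°)
3. rotate(0, -90) → joint angles (θ0=0°, θ1=270°, θ2=90°)
no rival 3-sequence matches.

rotate(0, -90), rotate(0, -90), rotate(0, -90)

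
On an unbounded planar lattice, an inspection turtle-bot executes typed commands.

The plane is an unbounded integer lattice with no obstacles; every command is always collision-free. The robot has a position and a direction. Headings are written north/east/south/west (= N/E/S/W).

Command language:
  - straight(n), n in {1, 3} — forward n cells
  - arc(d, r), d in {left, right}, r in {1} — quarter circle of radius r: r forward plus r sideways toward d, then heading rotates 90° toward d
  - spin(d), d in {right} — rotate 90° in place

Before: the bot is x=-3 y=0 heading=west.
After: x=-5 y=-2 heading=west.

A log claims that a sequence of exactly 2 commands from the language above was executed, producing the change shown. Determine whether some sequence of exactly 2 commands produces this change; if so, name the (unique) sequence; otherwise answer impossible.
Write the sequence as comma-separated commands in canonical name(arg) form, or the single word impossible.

arc(left, 1), arc(right, 1)

key: running arc(right, 1) before arc(left, 1) would end elsewhere — order is forced
start: x=-3 y=0 heading=west
step 1 (arc(left, 1)): x=-4 y=-1 heading=south
step 2 (arc(right, 1)): x=-5 y=-2 heading=west
uniquely the one of 25 2-step routes that fits.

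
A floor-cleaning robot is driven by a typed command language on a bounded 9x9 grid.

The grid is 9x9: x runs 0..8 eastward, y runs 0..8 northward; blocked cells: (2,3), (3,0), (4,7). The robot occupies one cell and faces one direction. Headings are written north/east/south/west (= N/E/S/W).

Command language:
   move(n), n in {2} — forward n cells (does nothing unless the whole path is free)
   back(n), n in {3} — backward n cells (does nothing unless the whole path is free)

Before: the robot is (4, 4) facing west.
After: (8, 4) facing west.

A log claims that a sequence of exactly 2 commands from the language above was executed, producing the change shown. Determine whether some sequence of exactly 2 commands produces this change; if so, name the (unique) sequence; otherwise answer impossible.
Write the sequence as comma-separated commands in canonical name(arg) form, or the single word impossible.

every 2-command combo misses the target.

impossible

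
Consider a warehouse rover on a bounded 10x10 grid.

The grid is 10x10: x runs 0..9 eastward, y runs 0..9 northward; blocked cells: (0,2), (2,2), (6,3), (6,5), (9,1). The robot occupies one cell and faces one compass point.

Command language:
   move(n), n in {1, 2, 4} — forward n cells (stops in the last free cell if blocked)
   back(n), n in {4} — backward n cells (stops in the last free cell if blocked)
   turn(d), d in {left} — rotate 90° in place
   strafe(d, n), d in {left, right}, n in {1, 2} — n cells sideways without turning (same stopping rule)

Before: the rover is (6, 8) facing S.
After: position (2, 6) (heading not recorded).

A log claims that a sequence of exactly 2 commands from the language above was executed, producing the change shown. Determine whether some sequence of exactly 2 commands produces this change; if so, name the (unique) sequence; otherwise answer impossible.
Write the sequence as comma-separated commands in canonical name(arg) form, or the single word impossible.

impossible

every 2-command combo misses the target.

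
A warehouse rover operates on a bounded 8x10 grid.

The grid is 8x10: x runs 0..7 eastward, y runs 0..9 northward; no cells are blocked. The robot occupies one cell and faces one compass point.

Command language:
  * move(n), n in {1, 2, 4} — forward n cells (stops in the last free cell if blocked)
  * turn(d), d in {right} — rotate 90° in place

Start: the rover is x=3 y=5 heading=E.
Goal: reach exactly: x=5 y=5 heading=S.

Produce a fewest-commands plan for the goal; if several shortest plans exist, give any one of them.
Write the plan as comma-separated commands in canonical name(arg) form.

from: x=3 y=5 heading=E
step 1 (move(2)): x=5 y=5 heading=E
step 2 (turn(right)): x=5 y=5 heading=S
no 1-step plan works, so 2 is optimal.

move(2), turn(right)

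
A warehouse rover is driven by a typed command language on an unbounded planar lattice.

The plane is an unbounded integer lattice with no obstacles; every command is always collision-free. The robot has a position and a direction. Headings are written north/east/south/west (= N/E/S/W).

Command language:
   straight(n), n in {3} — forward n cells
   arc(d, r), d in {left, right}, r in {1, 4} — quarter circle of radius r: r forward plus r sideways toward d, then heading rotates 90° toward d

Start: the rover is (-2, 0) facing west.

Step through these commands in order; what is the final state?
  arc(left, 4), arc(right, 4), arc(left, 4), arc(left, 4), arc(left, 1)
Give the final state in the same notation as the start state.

initial: (-2, 0) facing west
step 1 (arc(left, 4)): (-6, -4) facing south
step 2 (arc(right, 4)): (-10, -8) facing west
step 3 (arc(left, 4)): (-14, -12) facing south
step 4 (arc(left, 4)): (-10, -16) facing east
step 5 (arc(left, 1)): (-9, -15) facing north

(-9, -15) facing north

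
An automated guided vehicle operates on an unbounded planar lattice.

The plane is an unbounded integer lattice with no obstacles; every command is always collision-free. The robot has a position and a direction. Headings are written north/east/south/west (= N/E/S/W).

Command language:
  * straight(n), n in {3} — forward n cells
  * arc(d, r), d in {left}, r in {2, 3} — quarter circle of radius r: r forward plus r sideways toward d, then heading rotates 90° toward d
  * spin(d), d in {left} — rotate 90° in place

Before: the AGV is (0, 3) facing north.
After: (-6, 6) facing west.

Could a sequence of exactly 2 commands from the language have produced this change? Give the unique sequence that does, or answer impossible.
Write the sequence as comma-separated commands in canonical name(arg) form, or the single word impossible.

key: running straight(3) before arc(left, 3) would end elsewhere — order is forced
begin: (0, 3) facing north
[1] after arc(left, 3): (-3, 6) facing west
[2] after straight(3): (-6, 6) facing west
all 16 alternatives checked — unique.

arc(left, 3), straight(3)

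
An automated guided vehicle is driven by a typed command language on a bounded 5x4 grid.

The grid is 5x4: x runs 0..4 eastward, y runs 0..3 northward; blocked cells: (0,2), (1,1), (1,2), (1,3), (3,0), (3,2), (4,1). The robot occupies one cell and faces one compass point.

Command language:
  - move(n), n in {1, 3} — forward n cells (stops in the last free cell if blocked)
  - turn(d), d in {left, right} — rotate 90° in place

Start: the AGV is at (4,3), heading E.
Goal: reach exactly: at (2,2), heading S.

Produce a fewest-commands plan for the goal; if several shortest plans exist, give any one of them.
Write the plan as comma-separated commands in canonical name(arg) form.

t0: at (4,3), heading E
[1] after turn(right): at (4,3), heading S
[2] after turn(right): at (4,3), heading W
[3] after move(3): at (2,3), heading W
[4] after turn(left): at (2,3), heading S
[5] after move(1): at (2,2), heading S
minimal: 5 command(s), checked below 5.

turn(right), turn(right), move(3), turn(left), move(1)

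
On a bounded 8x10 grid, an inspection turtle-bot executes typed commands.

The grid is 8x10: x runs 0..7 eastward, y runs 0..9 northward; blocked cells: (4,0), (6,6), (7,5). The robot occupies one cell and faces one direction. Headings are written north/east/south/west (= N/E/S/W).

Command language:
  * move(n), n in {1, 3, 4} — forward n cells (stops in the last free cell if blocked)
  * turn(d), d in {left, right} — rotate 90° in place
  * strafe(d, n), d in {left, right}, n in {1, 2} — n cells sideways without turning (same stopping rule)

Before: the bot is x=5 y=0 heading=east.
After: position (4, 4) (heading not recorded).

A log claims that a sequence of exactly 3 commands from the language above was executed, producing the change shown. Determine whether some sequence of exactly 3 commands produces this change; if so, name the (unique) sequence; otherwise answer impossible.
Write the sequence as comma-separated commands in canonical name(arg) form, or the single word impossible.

key: running strafe(left, 1) before turn(left) would end elsewhere — order is forced
begin: x=5 y=0 heading=east
[1] after turn(left): x=5 y=0 heading=north
[2] after move(4): x=5 y=4 heading=north
[3] after strafe(left, 1): x=4 y=4 heading=north
uniquely the one of 729 3-step routes that fits.

turn(left), move(4), strafe(left, 1)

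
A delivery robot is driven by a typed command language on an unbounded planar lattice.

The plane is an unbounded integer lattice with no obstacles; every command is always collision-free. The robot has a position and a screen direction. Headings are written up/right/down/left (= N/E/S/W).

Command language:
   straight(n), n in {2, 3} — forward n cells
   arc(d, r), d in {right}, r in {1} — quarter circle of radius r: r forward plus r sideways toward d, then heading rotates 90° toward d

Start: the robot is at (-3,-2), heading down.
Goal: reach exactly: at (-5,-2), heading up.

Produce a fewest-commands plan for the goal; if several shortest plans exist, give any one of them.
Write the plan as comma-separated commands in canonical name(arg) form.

initial: at (-3,-2), heading down
step 1 (arc(right, 1)): at (-4,-3), heading left
step 2 (arc(right, 1)): at (-5,-2), heading up
shorter routes all fall short; 2 is best.

arc(right, 1), arc(right, 1)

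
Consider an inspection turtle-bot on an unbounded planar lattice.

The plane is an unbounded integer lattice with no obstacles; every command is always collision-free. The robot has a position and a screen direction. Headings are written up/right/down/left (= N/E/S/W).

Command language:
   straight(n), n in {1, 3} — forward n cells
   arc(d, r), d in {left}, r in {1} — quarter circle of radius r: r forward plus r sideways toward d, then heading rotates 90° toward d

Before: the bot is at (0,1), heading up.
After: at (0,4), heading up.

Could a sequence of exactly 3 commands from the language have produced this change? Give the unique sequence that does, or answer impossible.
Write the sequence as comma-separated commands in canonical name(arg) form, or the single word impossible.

key: heading stays N — no command in the sequence turns
initial: at (0,1), heading up
t=1 straight(1) ⇒ at (0,2), heading up
t=2 straight(1) ⇒ at (0,3), heading up
t=3 straight(1) ⇒ at (0,4), heading up
uniquely the one of 27 3-step routes that fits.

straight(1), straight(1), straight(1)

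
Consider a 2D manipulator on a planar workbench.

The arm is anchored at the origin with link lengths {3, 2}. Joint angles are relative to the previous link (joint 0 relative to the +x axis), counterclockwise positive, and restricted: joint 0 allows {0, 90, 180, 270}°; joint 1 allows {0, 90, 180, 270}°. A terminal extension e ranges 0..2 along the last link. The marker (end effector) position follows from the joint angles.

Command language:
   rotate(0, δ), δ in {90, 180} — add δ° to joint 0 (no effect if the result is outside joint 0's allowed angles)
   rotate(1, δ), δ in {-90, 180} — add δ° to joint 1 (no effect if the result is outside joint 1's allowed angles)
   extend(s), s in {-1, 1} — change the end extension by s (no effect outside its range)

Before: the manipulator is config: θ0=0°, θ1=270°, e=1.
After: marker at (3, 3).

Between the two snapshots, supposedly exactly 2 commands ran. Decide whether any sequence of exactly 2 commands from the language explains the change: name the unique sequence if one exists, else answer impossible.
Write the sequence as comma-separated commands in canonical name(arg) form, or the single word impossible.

rotate(1, -90), rotate(1, -90)

begin: config: θ0=0°, θ1=270°, e=1
t=1 rotate(1, -90) ⇒ config: θ0=0°, θ1=180°, e=1
t=2 rotate(1, -90) ⇒ config: θ0=0°, θ1=90°, e=1
uniquely the one of 36 2-step routes that fits.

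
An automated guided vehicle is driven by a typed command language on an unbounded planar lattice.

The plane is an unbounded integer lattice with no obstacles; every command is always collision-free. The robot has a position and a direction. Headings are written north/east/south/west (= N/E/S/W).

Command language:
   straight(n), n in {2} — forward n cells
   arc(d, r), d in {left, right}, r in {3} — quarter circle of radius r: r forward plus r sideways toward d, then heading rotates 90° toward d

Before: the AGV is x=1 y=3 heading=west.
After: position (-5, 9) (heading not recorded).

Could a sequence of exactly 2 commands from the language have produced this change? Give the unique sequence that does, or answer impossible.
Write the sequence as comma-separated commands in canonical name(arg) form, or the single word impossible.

arc(right, 3), arc(left, 3)

key: order matters: swapping arc(right, 3) and arc(left, 3) lands elsewhere
from: x=1 y=3 heading=west
[1] after arc(right, 3): x=-2 y=6 heading=north
[2] after arc(left, 3): x=-5 y=9 heading=west
uniquely the one of 9 2-step routes that fits.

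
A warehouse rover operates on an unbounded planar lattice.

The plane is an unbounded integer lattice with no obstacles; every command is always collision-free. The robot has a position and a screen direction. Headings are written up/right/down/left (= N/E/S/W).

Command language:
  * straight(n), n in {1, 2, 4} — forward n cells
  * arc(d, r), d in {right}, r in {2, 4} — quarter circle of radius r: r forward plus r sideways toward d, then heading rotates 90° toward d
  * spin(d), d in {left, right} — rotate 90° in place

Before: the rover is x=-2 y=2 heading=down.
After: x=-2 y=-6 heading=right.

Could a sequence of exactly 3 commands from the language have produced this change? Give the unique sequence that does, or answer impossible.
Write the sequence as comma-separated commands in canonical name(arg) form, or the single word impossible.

key: cell and facing (now E) both changed — the 3 commands mix motion and turning
initial: x=-2 y=2 heading=down
step 1 (straight(4)): x=-2 y=-2 heading=down
step 2 (straight(4)): x=-2 y=-6 heading=down
step 3 (spin(left)): x=-2 y=-6 heading=right
uniquely the one of 343 3-step routes that fits.

straight(4), straight(4), spin(left)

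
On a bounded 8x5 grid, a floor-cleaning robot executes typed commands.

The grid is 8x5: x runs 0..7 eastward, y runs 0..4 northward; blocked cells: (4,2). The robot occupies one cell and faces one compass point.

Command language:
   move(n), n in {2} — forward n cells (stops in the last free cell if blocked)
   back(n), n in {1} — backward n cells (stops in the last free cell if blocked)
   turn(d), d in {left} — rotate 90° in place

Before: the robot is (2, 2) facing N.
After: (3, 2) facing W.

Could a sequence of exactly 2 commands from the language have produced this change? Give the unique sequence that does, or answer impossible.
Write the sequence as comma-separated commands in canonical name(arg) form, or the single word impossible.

turn(left), back(1)

key: position moved to (3,2) AND the heading swung to W — translation plus rotation needed
from: (2, 2) facing N
[1] after turn(left): (2, 2) facing W
[2] after back(1): (3, 2) facing W
no rival 2-sequence matches.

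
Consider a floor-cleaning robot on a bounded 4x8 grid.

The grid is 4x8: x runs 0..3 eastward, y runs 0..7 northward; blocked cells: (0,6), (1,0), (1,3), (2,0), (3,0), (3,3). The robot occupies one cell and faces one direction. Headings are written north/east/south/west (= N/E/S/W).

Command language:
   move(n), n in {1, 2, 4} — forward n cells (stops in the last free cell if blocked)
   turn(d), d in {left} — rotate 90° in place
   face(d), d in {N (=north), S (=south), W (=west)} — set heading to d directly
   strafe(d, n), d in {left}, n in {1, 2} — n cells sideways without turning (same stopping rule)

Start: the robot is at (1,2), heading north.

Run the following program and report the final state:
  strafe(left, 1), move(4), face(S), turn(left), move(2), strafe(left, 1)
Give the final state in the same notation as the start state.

at (2,6), heading east

from: at (1,2), heading north
1. strafe(left, 1) → at (0,2), heading north
2. move(4) → at (0,5), heading north
3. face(S) → at (0,5), heading south
4. turn(left) → at (0,5), heading east
5. move(2) → at (2,5), heading east
6. strafe(left, 1) → at (2,6), heading east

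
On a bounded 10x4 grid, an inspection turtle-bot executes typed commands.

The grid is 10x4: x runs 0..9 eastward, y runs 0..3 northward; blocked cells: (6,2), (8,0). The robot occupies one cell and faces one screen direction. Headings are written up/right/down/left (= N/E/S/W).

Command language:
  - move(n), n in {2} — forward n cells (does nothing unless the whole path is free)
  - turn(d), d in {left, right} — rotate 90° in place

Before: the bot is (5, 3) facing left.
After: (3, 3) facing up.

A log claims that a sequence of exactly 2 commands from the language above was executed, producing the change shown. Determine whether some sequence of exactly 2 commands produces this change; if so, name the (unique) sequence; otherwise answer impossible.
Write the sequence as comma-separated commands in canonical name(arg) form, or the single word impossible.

move(2), turn(right)

key: running turn(right) before move(2) would end elsewhere — order is forced
t0: (5, 3) facing left
[1] after move(2): (3, 3) facing left
[2] after turn(right): (3, 3) facing up
uniquely the one of 9 2-step routes that fits.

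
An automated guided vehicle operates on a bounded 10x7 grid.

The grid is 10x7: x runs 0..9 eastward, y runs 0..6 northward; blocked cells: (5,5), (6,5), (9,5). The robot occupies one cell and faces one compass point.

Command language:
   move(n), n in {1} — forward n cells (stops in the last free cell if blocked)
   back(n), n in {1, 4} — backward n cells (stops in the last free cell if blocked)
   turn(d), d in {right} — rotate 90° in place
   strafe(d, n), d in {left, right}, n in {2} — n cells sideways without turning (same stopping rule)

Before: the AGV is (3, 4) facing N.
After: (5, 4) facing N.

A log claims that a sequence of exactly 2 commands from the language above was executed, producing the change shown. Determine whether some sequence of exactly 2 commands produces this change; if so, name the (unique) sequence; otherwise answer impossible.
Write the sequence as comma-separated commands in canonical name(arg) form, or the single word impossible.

key: order matters: swapping strafe(right, 2) and move(1) lands elsewhere
t0: (3, 4) facing N
1. strafe(right, 2) → (5, 4) facing N
2. move(1) → (5, 4) facing N
no rival 2-sequence matches.

strafe(right, 2), move(1)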